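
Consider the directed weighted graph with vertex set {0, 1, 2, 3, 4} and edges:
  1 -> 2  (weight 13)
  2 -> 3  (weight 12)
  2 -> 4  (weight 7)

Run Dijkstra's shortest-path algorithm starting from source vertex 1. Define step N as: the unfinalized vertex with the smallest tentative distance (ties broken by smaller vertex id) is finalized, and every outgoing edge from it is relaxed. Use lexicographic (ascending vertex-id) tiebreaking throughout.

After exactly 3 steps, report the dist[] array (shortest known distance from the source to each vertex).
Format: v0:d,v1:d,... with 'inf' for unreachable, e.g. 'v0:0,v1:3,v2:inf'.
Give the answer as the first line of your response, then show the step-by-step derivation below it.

v0:inf,v1:0,v2:13,v3:25,v4:20

step 1: dist = v0:inf,v1:0,v2:13,v3:inf,v4:inf
step 2: dist = v0:inf,v1:0,v2:13,v3:25,v4:20
step 3: dist = v0:inf,v1:0,v2:13,v3:25,v4:20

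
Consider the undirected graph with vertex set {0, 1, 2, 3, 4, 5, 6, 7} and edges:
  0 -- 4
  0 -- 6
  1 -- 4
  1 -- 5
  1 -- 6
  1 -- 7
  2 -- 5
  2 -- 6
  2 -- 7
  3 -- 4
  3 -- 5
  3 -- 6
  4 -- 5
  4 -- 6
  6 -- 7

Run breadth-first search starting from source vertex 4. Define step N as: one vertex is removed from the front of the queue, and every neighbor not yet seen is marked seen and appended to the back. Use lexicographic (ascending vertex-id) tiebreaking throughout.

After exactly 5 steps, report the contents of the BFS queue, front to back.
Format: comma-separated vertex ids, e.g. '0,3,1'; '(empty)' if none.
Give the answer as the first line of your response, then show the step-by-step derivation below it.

6,7,2

step 1: dequeue 4; queue=[0,1,3,5,6]; order=4
step 2: dequeue 0; queue=[1,3,5,6]; order=4,0
step 3: dequeue 1; queue=[3,5,6,7]; order=4,0,1
step 4: dequeue 3; queue=[5,6,7]; order=4,0,1,3
step 5: dequeue 5; queue=[6,7,2]; order=4,0,1,3,5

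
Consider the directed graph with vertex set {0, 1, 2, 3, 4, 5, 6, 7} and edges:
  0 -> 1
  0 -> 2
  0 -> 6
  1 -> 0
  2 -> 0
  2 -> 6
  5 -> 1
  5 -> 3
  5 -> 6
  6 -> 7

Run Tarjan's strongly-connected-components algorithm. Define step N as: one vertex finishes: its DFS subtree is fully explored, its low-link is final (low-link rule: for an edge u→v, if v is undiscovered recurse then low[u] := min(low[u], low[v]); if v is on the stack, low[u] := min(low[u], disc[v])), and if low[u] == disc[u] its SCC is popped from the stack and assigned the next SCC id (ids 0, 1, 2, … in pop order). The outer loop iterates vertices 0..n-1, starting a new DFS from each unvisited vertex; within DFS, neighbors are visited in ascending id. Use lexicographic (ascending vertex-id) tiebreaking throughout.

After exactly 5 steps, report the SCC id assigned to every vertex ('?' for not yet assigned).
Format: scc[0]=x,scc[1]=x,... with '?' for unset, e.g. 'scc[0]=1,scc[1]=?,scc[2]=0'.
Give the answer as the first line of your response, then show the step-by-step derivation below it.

scc[0]=2,scc[1]=2,scc[2]=2,scc[3]=?,scc[4]=?,scc[5]=?,scc[6]=1,scc[7]=0

step 1: low=(low[0]=0,low[1]=0,low[2]=?,low[3]=?,low[4]=?,low[5]=?,low[6]=?,low[7]=?); scc=(scc[0]=?,scc[1]=?,scc[2]=?,scc[3]=?,scc[4]=?,scc[5]=?,scc[6]=?,scc[7]=?)
step 2: low=(low[0]=0,low[1]=0,low[2]=0,low[3]=?,low[4]=?,low[5]=?,low[6]=3,low[7]=4); scc=(scc[0]=?,scc[1]=?,scc[2]=?,scc[3]=?,scc[4]=?,scc[5]=?,scc[6]=?,scc[7]=0)
step 3: low=(low[0]=0,low[1]=0,low[2]=0,low[3]=?,low[4]=?,low[5]=?,low[6]=3,low[7]=4); scc=(scc[0]=?,scc[1]=?,scc[2]=?,scc[3]=?,scc[4]=?,scc[5]=?,scc[6]=1,scc[7]=0)
step 4: low=(low[0]=0,low[1]=0,low[2]=0,low[3]=?,low[4]=?,low[5]=?,low[6]=3,low[7]=4); scc=(scc[0]=?,scc[1]=?,scc[2]=?,scc[3]=?,scc[4]=?,scc[5]=?,scc[6]=1,scc[7]=0)
step 5: low=(low[0]=0,low[1]=0,low[2]=0,low[3]=?,low[4]=?,low[5]=?,low[6]=3,low[7]=4); scc=(scc[0]=2,scc[1]=2,scc[2]=2,scc[3]=?,scc[4]=?,scc[5]=?,scc[6]=1,scc[7]=0)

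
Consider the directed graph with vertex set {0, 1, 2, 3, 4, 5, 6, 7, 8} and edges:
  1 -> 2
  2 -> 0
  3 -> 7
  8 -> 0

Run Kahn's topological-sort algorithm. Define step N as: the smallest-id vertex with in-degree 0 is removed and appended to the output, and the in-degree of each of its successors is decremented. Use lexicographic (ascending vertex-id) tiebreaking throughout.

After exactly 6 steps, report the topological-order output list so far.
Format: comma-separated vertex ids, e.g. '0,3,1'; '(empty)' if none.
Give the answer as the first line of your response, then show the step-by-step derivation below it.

1,2,3,4,5,6

step 1: output 1; order=[1]; indeg=(2,0,0,0,0,0,0,1,0)
step 2: output 2; order=[1,2]; indeg=(1,0,0,0,0,0,0,1,0)
step 3: output 3; order=[1,2,3]; indeg=(1,0,0,0,0,0,0,0,0)
step 4: output 4; order=[1,2,3,4]; indeg=(1,0,0,0,0,0,0,0,0)
step 5: output 5; order=[1,2,3,4,5]; indeg=(1,0,0,0,0,0,0,0,0)
step 6: output 6; order=[1,2,3,4,5,6]; indeg=(1,0,0,0,0,0,0,0,0)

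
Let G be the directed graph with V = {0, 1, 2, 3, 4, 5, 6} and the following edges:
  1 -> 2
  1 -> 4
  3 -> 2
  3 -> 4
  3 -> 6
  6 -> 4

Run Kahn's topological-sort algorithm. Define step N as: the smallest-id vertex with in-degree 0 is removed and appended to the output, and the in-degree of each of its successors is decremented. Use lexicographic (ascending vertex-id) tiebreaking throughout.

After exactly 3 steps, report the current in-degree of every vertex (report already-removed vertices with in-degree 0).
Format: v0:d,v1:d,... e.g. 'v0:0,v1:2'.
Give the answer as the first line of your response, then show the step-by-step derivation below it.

v0:0,v1:0,v2:0,v3:0,v4:1,v5:0,v6:0

step 1: output 0; order=[0]; indeg=(0,0,2,0,3,0,1)
step 2: output 1; order=[0,1]; indeg=(0,0,1,0,2,0,1)
step 3: output 3; order=[0,1,3]; indeg=(0,0,0,0,1,0,0)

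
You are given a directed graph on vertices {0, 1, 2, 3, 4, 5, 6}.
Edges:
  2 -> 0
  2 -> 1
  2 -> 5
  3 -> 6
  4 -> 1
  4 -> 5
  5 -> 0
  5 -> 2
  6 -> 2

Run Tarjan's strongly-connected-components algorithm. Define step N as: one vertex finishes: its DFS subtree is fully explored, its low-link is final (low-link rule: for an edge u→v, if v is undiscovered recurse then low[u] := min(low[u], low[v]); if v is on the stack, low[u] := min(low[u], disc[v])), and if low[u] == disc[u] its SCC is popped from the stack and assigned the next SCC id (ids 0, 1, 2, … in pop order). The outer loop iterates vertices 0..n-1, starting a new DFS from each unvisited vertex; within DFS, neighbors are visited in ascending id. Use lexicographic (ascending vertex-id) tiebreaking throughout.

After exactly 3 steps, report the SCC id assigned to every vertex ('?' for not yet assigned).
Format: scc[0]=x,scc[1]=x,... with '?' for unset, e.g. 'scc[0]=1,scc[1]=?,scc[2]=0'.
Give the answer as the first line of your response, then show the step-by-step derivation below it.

scc[0]=0,scc[1]=1,scc[2]=?,scc[3]=?,scc[4]=?,scc[5]=?,scc[6]=?

step 1: low=(low[0]=0,low[1]=?,low[2]=?,low[3]=?,low[4]=?,low[5]=?,low[6]=?); scc=(scc[0]=0,scc[1]=?,scc[2]=?,scc[3]=?,scc[4]=?,scc[5]=?,scc[6]=?)
step 2: low=(low[0]=0,low[1]=1,low[2]=?,low[3]=?,low[4]=?,low[5]=?,low[6]=?); scc=(scc[0]=0,scc[1]=1,scc[2]=?,scc[3]=?,scc[4]=?,scc[5]=?,scc[6]=?)
step 3: low=(low[0]=0,low[1]=1,low[2]=2,low[3]=?,low[4]=?,low[5]=2,low[6]=?); scc=(scc[0]=0,scc[1]=1,scc[2]=?,scc[3]=?,scc[4]=?,scc[5]=?,scc[6]=?)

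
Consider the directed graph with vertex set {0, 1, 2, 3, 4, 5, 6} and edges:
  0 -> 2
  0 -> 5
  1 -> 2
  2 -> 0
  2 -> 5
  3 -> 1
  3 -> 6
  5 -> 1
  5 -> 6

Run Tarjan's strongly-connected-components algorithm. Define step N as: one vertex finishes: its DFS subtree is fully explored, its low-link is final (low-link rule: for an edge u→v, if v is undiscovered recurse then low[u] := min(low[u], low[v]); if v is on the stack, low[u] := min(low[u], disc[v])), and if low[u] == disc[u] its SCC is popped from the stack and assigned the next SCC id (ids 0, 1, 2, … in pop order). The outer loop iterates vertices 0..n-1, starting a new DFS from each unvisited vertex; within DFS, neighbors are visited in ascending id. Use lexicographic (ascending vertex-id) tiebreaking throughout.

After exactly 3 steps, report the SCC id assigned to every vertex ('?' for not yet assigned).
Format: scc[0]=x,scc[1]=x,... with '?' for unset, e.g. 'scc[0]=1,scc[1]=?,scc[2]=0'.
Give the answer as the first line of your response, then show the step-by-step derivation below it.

scc[0]=?,scc[1]=?,scc[2]=?,scc[3]=?,scc[4]=?,scc[5]=?,scc[6]=0

step 1: low=(low[0]=0,low[1]=1,low[2]=0,low[3]=?,low[4]=?,low[5]=2,low[6]=?); scc=(scc[0]=?,scc[1]=?,scc[2]=?,scc[3]=?,scc[4]=?,scc[5]=?,scc[6]=?)
step 2: low=(low[0]=0,low[1]=1,low[2]=0,low[3]=?,low[4]=?,low[5]=1,low[6]=4); scc=(scc[0]=?,scc[1]=?,scc[2]=?,scc[3]=?,scc[4]=?,scc[5]=?,scc[6]=0)
step 3: low=(low[0]=0,low[1]=1,low[2]=0,low[3]=?,low[4]=?,low[5]=1,low[6]=4); scc=(scc[0]=?,scc[1]=?,scc[2]=?,scc[3]=?,scc[4]=?,scc[5]=?,scc[6]=0)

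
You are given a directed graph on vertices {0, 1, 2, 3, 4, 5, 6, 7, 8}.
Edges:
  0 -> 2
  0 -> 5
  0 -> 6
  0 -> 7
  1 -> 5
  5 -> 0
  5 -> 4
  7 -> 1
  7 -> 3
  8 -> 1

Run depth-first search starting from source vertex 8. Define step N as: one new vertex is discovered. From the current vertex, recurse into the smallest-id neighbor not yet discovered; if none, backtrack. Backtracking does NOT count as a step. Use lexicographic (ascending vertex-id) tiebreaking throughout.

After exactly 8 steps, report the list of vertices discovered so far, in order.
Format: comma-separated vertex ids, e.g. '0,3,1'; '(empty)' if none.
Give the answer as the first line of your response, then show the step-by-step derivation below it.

8,1,5,0,2,6,7,3

step 1: discover 8; path=8; order=8
step 2: discover 1; path=8>1; order=8,1
step 3: discover 5; path=8>1>5; order=8,1,5
step 4: discover 0; path=8>1>5>0; order=8,1,5,0
step 5: discover 2; path=8>1>5>0>2; order=8,1,5,0,2
step 6: discover 6; path=8>1>5>0>6; order=8,1,5,0,2,6
step 7: discover 7; path=8>1>5>0>7; order=8,1,5,0,2,6,7
step 8: discover 3; path=8>1>5>0>7>3; order=8,1,5,0,2,6,7,3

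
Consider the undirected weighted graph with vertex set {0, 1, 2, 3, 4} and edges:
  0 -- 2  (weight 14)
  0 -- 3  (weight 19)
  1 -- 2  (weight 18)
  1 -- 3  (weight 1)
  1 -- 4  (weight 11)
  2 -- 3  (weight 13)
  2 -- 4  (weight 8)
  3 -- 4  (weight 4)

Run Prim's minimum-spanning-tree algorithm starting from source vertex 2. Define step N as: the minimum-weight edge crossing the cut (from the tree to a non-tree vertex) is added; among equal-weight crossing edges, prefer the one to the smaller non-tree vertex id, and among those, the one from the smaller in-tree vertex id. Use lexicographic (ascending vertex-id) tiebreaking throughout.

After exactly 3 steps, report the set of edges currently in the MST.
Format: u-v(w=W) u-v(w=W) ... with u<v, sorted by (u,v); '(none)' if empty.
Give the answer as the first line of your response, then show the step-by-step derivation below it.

1-3(w=1) 2-4(w=8) 3-4(w=4)

step 1: add edge 2-4 (w=8); MST = {2-4(w=8)}
step 2: add edge 3-4 (w=4); MST = {2-4(w=8) 3-4(w=4)}
step 3: add edge 1-3 (w=1); MST = {1-3(w=1) 2-4(w=8) 3-4(w=4)}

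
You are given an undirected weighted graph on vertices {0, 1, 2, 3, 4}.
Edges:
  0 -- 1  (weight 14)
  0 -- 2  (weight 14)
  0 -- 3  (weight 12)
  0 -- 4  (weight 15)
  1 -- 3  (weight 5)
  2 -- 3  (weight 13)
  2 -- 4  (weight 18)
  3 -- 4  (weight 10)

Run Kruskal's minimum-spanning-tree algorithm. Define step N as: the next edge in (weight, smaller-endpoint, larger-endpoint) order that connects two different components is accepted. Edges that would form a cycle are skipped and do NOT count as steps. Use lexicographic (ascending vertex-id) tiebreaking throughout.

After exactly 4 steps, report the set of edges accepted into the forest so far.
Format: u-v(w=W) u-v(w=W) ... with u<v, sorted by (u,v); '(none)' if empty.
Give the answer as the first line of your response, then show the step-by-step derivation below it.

0-3(w=12) 1-3(w=5) 2-3(w=13) 3-4(w=10)

step 1: add edge 1-3 (w=5); MST = {1-3(w=5)}
step 2: add edge 3-4 (w=10); MST = {1-3(w=5) 3-4(w=10)}
step 3: add edge 0-3 (w=12); MST = {0-3(w=12) 1-3(w=5) 3-4(w=10)}
step 4: add edge 2-3 (w=13); MST = {0-3(w=12) 1-3(w=5) 2-3(w=13) 3-4(w=10)}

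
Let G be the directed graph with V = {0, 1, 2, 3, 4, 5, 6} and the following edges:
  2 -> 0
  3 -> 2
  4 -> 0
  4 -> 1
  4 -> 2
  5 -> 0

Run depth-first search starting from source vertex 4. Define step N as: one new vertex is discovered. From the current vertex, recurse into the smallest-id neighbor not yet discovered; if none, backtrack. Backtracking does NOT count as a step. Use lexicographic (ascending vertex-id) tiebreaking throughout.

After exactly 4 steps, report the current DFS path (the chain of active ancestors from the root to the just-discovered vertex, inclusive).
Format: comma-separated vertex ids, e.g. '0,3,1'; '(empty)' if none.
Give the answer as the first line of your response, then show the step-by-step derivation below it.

4,2

step 1: discover 4; path=4; order=4
step 2: discover 0; path=4>0; order=4,0
step 3: discover 1; path=4>1; order=4,0,1
step 4: discover 2; path=4>2; order=4,0,1,2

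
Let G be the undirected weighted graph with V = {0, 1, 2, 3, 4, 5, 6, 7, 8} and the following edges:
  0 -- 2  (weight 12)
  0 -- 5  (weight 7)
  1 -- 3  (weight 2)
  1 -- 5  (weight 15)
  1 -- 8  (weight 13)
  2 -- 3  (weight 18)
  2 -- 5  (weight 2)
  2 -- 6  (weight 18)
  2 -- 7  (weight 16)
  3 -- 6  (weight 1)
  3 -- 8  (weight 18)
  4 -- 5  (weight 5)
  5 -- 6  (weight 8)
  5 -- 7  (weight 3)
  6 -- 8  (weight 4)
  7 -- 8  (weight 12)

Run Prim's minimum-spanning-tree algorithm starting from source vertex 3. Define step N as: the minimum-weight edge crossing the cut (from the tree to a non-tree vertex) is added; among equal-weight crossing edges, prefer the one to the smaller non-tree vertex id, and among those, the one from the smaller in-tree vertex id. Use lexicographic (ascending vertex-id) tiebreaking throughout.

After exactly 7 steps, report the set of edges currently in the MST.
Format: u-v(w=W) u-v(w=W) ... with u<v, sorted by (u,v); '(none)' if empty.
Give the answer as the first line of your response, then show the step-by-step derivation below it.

1-3(w=2) 2-5(w=2) 3-6(w=1) 4-5(w=5) 5-6(w=8) 5-7(w=3) 6-8(w=4)

step 1: add edge 3-6 (w=1); MST = {3-6(w=1)}
step 2: add edge 1-3 (w=2); MST = {1-3(w=2) 3-6(w=1)}
step 3: add edge 6-8 (w=4); MST = {1-3(w=2) 3-6(w=1) 6-8(w=4)}
step 4: add edge 5-6 (w=8); MST = {1-3(w=2) 3-6(w=1) 5-6(w=8) 6-8(w=4)}
step 5: add edge 2-5 (w=2); MST = {1-3(w=2) 2-5(w=2) 3-6(w=1) 5-6(w=8) 6-8(w=4)}
step 6: add edge 5-7 (w=3); MST = {1-3(w=2) 2-5(w=2) 3-6(w=1) 5-6(w=8) 5-7(w=3) 6-8(w=4)}
step 7: add edge 4-5 (w=5); MST = {1-3(w=2) 2-5(w=2) 3-6(w=1) 4-5(w=5) 5-6(w=8) 5-7(w=3) 6-8(w=4)}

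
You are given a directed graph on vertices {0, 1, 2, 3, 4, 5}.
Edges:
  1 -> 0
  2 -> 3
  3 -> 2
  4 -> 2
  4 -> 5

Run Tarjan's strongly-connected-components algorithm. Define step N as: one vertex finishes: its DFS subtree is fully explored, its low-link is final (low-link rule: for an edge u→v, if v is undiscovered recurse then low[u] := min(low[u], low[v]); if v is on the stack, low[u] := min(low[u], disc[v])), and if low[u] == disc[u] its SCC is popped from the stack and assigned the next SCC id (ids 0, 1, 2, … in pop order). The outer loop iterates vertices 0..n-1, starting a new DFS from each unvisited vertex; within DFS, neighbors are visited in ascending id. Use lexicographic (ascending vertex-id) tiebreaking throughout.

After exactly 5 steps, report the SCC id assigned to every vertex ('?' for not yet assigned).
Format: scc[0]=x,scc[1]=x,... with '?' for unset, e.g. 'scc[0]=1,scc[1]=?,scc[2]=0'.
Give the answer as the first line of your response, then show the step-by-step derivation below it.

scc[0]=0,scc[1]=1,scc[2]=2,scc[3]=2,scc[4]=?,scc[5]=3

step 1: low=(low[0]=0,low[1]=?,low[2]=?,low[3]=?,low[4]=?,low[5]=?); scc=(scc[0]=0,scc[1]=?,scc[2]=?,scc[3]=?,scc[4]=?,scc[5]=?)
step 2: low=(low[0]=0,low[1]=1,low[2]=?,low[3]=?,low[4]=?,low[5]=?); scc=(scc[0]=0,scc[1]=1,scc[2]=?,scc[3]=?,scc[4]=?,scc[5]=?)
step 3: low=(low[0]=0,low[1]=1,low[2]=2,low[3]=2,low[4]=?,low[5]=?); scc=(scc[0]=0,scc[1]=1,scc[2]=?,scc[3]=?,scc[4]=?,scc[5]=?)
step 4: low=(low[0]=0,low[1]=1,low[2]=2,low[3]=2,low[4]=?,low[5]=?); scc=(scc[0]=0,scc[1]=1,scc[2]=2,scc[3]=2,scc[4]=?,scc[5]=?)
step 5: low=(low[0]=0,low[1]=1,low[2]=2,low[3]=2,low[4]=4,low[5]=5); scc=(scc[0]=0,scc[1]=1,scc[2]=2,scc[3]=2,scc[4]=?,scc[5]=3)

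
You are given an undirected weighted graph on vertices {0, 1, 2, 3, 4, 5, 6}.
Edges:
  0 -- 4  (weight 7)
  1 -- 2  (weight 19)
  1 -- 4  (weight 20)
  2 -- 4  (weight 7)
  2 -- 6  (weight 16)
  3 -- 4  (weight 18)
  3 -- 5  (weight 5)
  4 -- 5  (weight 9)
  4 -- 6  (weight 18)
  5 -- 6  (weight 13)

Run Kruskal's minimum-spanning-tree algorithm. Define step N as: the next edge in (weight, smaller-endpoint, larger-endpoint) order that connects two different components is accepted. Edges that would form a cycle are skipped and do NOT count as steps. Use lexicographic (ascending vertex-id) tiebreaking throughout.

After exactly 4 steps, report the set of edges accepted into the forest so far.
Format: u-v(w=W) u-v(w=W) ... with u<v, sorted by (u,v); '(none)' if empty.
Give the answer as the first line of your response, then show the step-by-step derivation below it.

0-4(w=7) 2-4(w=7) 3-5(w=5) 4-5(w=9)

step 1: add edge 3-5 (w=5); MST = {3-5(w=5)}
step 2: add edge 0-4 (w=7); MST = {0-4(w=7) 3-5(w=5)}
step 3: add edge 2-4 (w=7); MST = {0-4(w=7) 2-4(w=7) 3-5(w=5)}
step 4: add edge 4-5 (w=9); MST = {0-4(w=7) 2-4(w=7) 3-5(w=5) 4-5(w=9)}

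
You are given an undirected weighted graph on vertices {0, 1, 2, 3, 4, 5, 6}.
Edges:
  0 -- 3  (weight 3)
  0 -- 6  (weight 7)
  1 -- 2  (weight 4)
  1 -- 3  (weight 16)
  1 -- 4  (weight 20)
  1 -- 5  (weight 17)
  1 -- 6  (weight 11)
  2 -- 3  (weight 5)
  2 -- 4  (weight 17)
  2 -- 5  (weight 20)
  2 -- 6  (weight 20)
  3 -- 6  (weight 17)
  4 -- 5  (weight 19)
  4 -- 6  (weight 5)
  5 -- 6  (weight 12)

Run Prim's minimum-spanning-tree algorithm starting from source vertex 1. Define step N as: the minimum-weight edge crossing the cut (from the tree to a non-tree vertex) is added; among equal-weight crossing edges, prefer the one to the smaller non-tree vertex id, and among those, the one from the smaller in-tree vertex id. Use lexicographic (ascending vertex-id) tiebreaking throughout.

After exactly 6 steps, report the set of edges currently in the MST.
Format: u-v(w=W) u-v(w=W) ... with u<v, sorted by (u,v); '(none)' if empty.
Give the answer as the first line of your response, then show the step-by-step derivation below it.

0-3(w=3) 0-6(w=7) 1-2(w=4) 2-3(w=5) 4-6(w=5) 5-6(w=12)

step 1: add edge 1-2 (w=4); MST = {1-2(w=4)}
step 2: add edge 2-3 (w=5); MST = {1-2(w=4) 2-3(w=5)}
step 3: add edge 0-3 (w=3); MST = {0-3(w=3) 1-2(w=4) 2-3(w=5)}
step 4: add edge 0-6 (w=7); MST = {0-3(w=3) 0-6(w=7) 1-2(w=4) 2-3(w=5)}
step 5: add edge 4-6 (w=5); MST = {0-3(w=3) 0-6(w=7) 1-2(w=4) 2-3(w=5) 4-6(w=5)}
step 6: add edge 5-6 (w=12); MST = {0-3(w=3) 0-6(w=7) 1-2(w=4) 2-3(w=5) 4-6(w=5) 5-6(w=12)}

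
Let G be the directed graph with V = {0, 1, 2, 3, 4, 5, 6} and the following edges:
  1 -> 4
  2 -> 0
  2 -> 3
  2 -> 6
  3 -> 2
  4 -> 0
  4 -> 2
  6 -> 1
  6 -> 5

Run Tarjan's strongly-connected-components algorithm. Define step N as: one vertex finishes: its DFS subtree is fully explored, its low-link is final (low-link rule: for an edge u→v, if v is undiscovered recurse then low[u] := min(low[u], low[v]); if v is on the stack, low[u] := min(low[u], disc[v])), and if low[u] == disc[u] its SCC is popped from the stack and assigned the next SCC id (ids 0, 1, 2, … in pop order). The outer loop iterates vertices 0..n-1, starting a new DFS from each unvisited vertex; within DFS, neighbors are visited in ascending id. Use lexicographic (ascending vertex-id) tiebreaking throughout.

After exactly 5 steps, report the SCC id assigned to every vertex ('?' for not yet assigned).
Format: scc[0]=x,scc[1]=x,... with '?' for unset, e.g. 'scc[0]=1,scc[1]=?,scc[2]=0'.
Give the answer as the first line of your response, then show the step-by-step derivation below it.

scc[0]=0,scc[1]=?,scc[2]=?,scc[3]=?,scc[4]=?,scc[5]=1,scc[6]=?

step 1: low=(low[0]=0,low[1]=?,low[2]=?,low[3]=?,low[4]=?,low[5]=?,low[6]=?); scc=(scc[0]=0,scc[1]=?,scc[2]=?,scc[3]=?,scc[4]=?,scc[5]=?,scc[6]=?)
step 2: low=(low[0]=0,low[1]=1,low[2]=3,low[3]=3,low[4]=2,low[5]=?,low[6]=?); scc=(scc[0]=0,scc[1]=?,scc[2]=?,scc[3]=?,scc[4]=?,scc[5]=?,scc[6]=?)
step 3: low=(low[0]=0,low[1]=1,low[2]=3,low[3]=3,low[4]=2,low[5]=6,low[6]=1); scc=(scc[0]=0,scc[1]=?,scc[2]=?,scc[3]=?,scc[4]=?,scc[5]=1,scc[6]=?)
step 4: low=(low[0]=0,low[1]=1,low[2]=3,low[3]=3,low[4]=2,low[5]=6,low[6]=1); scc=(scc[0]=0,scc[1]=?,scc[2]=?,scc[3]=?,scc[4]=?,scc[5]=1,scc[6]=?)
step 5: low=(low[0]=0,low[1]=1,low[2]=1,low[3]=3,low[4]=2,low[5]=6,low[6]=1); scc=(scc[0]=0,scc[1]=?,scc[2]=?,scc[3]=?,scc[4]=?,scc[5]=1,scc[6]=?)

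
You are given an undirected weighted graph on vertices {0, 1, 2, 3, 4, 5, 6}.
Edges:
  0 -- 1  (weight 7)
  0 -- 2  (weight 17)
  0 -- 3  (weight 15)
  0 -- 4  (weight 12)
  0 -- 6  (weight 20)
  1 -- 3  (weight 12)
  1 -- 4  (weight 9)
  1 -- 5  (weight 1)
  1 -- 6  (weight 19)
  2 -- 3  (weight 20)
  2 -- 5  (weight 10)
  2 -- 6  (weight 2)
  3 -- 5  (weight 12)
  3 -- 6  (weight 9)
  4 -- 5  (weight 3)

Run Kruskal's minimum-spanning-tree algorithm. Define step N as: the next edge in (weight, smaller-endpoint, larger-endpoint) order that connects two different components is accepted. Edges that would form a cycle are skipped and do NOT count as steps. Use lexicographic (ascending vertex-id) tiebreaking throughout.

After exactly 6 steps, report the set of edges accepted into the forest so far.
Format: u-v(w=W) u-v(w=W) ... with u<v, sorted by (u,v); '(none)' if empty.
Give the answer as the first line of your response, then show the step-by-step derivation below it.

0-1(w=7) 1-5(w=1) 2-5(w=10) 2-6(w=2) 3-6(w=9) 4-5(w=3)

step 1: add edge 1-5 (w=1); MST = {1-5(w=1)}
step 2: add edge 2-6 (w=2); MST = {1-5(w=1) 2-6(w=2)}
step 3: add edge 4-5 (w=3); MST = {1-5(w=1) 2-6(w=2) 4-5(w=3)}
step 4: add edge 0-1 (w=7); MST = {0-1(w=7) 1-5(w=1) 2-6(w=2) 4-5(w=3)}
step 5: add edge 3-6 (w=9); MST = {0-1(w=7) 1-5(w=1) 2-6(w=2) 3-6(w=9) 4-5(w=3)}
step 6: add edge 2-5 (w=10); MST = {0-1(w=7) 1-5(w=1) 2-5(w=10) 2-6(w=2) 3-6(w=9) 4-5(w=3)}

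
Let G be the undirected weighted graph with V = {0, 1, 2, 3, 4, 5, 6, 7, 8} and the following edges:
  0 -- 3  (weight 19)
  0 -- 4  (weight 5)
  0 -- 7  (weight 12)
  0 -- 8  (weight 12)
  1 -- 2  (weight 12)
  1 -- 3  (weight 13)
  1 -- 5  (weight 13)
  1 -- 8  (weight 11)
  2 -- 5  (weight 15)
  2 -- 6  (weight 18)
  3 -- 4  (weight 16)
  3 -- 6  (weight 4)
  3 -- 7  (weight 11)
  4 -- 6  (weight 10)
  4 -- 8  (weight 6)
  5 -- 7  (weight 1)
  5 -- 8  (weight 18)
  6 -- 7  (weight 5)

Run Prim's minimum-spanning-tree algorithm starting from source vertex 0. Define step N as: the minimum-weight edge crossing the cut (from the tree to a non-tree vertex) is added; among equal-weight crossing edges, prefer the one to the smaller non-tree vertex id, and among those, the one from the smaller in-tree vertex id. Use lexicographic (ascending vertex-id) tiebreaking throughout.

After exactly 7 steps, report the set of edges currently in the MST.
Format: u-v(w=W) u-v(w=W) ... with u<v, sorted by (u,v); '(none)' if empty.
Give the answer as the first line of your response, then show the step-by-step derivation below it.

0-4(w=5) 1-8(w=11) 3-6(w=4) 4-6(w=10) 4-8(w=6) 5-7(w=1) 6-7(w=5)

step 1: add edge 0-4 (w=5); MST = {0-4(w=5)}
step 2: add edge 4-8 (w=6); MST = {0-4(w=5) 4-8(w=6)}
step 3: add edge 4-6 (w=10); MST = {0-4(w=5) 4-6(w=10) 4-8(w=6)}
step 4: add edge 3-6 (w=4); MST = {0-4(w=5) 3-6(w=4) 4-6(w=10) 4-8(w=6)}
step 5: add edge 6-7 (w=5); MST = {0-4(w=5) 3-6(w=4) 4-6(w=10) 4-8(w=6) 6-7(w=5)}
step 6: add edge 5-7 (w=1); MST = {0-4(w=5) 3-6(w=4) 4-6(w=10) 4-8(w=6) 5-7(w=1) 6-7(w=5)}
step 7: add edge 1-8 (w=11); MST = {0-4(w=5) 1-8(w=11) 3-6(w=4) 4-6(w=10) 4-8(w=6) 5-7(w=1) 6-7(w=5)}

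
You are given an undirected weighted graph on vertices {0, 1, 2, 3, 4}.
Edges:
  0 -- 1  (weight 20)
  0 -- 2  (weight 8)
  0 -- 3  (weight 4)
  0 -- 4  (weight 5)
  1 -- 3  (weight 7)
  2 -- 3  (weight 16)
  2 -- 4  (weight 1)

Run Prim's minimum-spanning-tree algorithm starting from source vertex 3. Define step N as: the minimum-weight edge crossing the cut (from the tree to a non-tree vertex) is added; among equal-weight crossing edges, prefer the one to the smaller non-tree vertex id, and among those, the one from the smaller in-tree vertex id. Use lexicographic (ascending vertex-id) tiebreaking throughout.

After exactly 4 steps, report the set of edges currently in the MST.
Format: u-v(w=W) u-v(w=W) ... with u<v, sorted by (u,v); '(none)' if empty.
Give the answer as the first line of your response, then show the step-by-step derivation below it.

0-3(w=4) 0-4(w=5) 1-3(w=7) 2-4(w=1)

step 1: add edge 0-3 (w=4); MST = {0-3(w=4)}
step 2: add edge 0-4 (w=5); MST = {0-3(w=4) 0-4(w=5)}
step 3: add edge 2-4 (w=1); MST = {0-3(w=4) 0-4(w=5) 2-4(w=1)}
step 4: add edge 1-3 (w=7); MST = {0-3(w=4) 0-4(w=5) 1-3(w=7) 2-4(w=1)}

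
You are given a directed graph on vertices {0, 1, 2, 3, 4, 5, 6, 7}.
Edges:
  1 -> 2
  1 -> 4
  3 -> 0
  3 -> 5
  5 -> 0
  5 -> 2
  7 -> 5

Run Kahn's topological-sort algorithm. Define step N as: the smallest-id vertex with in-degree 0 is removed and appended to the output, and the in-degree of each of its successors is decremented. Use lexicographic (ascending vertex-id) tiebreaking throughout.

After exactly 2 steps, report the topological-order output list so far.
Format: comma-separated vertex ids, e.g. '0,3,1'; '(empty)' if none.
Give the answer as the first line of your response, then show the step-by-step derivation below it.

1,3

step 1: output 1; order=[1]; indeg=(2,0,1,0,0,2,0,0)
step 2: output 3; order=[1,3]; indeg=(1,0,1,0,0,1,0,0)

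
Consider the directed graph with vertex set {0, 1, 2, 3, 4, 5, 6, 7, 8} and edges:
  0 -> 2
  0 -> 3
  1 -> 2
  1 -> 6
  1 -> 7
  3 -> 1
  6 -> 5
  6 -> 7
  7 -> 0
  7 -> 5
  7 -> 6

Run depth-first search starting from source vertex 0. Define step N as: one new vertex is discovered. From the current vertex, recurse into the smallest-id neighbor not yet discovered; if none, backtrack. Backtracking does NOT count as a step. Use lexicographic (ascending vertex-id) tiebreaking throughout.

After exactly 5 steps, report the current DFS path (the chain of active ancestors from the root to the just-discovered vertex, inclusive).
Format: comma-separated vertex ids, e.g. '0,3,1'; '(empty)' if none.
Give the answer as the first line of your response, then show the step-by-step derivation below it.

0,3,1,6

step 1: discover 0; path=0; order=0
step 2: discover 2; path=0>2; order=0,2
step 3: discover 3; path=0>3; order=0,2,3
step 4: discover 1; path=0>3>1; order=0,2,3,1
step 5: discover 6; path=0>3>1>6; order=0,2,3,1,6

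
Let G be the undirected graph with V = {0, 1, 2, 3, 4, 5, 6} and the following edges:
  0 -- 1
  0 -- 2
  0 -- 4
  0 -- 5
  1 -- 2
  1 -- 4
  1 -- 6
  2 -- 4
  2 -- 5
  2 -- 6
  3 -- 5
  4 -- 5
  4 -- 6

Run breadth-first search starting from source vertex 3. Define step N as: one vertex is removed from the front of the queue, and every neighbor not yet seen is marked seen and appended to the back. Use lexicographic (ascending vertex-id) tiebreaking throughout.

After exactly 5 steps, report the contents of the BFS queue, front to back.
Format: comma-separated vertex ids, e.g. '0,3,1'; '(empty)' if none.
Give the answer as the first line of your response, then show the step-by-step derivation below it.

1,6

step 1: dequeue 3; queue=[5]; order=3
step 2: dequeue 5; queue=[0,2,4]; order=3,5
step 3: dequeue 0; queue=[2,4,1]; order=3,5,0
step 4: dequeue 2; queue=[4,1,6]; order=3,5,0,2
step 5: dequeue 4; queue=[1,6]; order=3,5,0,2,4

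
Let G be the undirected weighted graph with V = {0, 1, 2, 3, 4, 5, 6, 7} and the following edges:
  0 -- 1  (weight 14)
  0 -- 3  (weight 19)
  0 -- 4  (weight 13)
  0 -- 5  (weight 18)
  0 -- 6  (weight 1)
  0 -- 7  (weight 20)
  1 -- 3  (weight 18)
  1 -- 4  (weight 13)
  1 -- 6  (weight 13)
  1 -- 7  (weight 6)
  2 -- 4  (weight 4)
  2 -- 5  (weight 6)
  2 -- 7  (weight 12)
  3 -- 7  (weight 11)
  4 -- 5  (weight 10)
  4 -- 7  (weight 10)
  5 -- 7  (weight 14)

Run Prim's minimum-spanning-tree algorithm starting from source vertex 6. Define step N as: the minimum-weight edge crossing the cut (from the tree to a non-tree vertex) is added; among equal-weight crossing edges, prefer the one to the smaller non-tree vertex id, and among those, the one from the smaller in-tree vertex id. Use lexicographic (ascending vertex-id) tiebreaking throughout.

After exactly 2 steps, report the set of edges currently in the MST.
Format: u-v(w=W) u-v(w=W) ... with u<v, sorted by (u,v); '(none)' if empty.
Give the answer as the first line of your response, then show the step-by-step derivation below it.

0-6(w=1) 1-6(w=13)

step 1: add edge 0-6 (w=1); MST = {0-6(w=1)}
step 2: add edge 1-6 (w=13); MST = {0-6(w=1) 1-6(w=13)}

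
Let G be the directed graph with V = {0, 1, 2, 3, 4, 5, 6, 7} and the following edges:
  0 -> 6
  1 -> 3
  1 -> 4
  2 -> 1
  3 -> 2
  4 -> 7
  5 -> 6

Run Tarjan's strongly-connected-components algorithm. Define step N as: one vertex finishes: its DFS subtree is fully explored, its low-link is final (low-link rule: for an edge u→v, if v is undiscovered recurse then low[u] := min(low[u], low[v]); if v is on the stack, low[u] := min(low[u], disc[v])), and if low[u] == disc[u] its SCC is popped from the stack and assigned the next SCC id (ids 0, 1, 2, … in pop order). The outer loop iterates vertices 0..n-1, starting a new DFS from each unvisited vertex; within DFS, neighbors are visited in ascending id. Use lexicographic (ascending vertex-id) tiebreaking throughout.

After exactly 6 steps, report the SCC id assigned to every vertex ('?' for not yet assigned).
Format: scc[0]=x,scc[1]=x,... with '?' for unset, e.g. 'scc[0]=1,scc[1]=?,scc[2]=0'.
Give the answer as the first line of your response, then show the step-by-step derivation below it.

scc[0]=1,scc[1]=?,scc[2]=?,scc[3]=?,scc[4]=3,scc[5]=?,scc[6]=0,scc[7]=2

step 1: low=(low[0]=0,low[1]=?,low[2]=?,low[3]=?,low[4]=?,low[5]=?,low[6]=1,low[7]=?); scc=(scc[0]=?,scc[1]=?,scc[2]=?,scc[3]=?,scc[4]=?,scc[5]=?,scc[6]=0,scc[7]=?)
step 2: low=(low[0]=0,low[1]=?,low[2]=?,low[3]=?,low[4]=?,low[5]=?,low[6]=1,low[7]=?); scc=(scc[0]=1,scc[1]=?,scc[2]=?,scc[3]=?,scc[4]=?,scc[5]=?,scc[6]=0,scc[7]=?)
step 3: low=(low[0]=0,low[1]=2,low[2]=2,low[3]=3,low[4]=?,low[5]=?,low[6]=1,low[7]=?); scc=(scc[0]=1,scc[1]=?,scc[2]=?,scc[3]=?,scc[4]=?,scc[5]=?,scc[6]=0,scc[7]=?)
step 4: low=(low[0]=0,low[1]=2,low[2]=2,low[3]=2,low[4]=?,low[5]=?,low[6]=1,low[7]=?); scc=(scc[0]=1,scc[1]=?,scc[2]=?,scc[3]=?,scc[4]=?,scc[5]=?,scc[6]=0,scc[7]=?)
step 5: low=(low[0]=0,low[1]=2,low[2]=2,low[3]=2,low[4]=5,low[5]=?,low[6]=1,low[7]=6); scc=(scc[0]=1,scc[1]=?,scc[2]=?,scc[3]=?,scc[4]=?,scc[5]=?,scc[6]=0,scc[7]=2)
step 6: low=(low[0]=0,low[1]=2,low[2]=2,low[3]=2,low[4]=5,low[5]=?,low[6]=1,low[7]=6); scc=(scc[0]=1,scc[1]=?,scc[2]=?,scc[3]=?,scc[4]=3,scc[5]=?,scc[6]=0,scc[7]=2)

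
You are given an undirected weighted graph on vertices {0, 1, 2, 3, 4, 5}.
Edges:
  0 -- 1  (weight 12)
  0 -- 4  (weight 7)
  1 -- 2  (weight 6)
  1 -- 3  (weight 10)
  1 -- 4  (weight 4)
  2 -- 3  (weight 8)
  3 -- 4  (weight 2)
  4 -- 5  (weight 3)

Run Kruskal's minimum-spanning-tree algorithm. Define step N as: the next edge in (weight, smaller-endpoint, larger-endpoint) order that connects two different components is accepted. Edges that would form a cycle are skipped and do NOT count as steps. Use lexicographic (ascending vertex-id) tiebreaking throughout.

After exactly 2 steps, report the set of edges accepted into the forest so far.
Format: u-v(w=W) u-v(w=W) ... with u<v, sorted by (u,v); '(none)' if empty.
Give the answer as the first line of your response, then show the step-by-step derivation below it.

3-4(w=2) 4-5(w=3)

step 1: add edge 3-4 (w=2); MST = {3-4(w=2)}
step 2: add edge 4-5 (w=3); MST = {3-4(w=2) 4-5(w=3)}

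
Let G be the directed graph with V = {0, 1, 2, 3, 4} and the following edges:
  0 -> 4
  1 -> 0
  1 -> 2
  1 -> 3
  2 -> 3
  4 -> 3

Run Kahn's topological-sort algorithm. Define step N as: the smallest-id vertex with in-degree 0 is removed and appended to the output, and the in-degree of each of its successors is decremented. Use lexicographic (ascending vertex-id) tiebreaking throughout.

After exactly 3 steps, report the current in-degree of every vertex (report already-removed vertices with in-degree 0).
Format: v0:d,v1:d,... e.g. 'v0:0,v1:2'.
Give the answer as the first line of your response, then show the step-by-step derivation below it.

v0:0,v1:0,v2:0,v3:1,v4:0

step 1: output 1; order=[1]; indeg=(0,0,0,2,1)
step 2: output 0; order=[1,0]; indeg=(0,0,0,2,0)
step 3: output 2; order=[1,0,2]; indeg=(0,0,0,1,0)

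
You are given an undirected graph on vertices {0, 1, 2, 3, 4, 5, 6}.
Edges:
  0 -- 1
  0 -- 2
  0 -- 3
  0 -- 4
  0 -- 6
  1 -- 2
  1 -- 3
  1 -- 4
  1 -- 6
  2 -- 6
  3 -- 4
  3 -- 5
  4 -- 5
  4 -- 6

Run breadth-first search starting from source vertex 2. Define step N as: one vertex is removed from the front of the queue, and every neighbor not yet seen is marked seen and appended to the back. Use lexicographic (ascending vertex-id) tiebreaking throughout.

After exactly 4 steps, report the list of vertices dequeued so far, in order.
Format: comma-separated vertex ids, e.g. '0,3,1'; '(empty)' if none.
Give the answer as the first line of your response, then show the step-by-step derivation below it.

2,0,1,6

step 1: dequeue 2; queue=[0,1,6]; order=2
step 2: dequeue 0; queue=[1,6,3,4]; order=2,0
step 3: dequeue 1; queue=[6,3,4]; order=2,0,1
step 4: dequeue 6; queue=[3,4]; order=2,0,1,6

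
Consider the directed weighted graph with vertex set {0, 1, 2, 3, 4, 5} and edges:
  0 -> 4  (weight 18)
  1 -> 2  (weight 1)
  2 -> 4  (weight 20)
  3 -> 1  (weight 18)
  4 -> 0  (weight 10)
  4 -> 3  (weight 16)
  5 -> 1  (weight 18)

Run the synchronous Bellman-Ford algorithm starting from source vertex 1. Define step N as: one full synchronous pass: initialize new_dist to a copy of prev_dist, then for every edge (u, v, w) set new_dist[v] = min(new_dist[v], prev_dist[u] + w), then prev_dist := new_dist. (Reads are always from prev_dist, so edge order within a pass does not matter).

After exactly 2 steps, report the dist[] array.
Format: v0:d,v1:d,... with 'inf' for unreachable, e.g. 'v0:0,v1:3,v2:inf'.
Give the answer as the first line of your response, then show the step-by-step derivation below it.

v0:inf,v1:0,v2:1,v3:inf,v4:21,v5:inf

step 1: dist = v0:inf,v1:0,v2:1,v3:inf,v4:inf,v5:inf
step 2: dist = v0:inf,v1:0,v2:1,v3:inf,v4:21,v5:inf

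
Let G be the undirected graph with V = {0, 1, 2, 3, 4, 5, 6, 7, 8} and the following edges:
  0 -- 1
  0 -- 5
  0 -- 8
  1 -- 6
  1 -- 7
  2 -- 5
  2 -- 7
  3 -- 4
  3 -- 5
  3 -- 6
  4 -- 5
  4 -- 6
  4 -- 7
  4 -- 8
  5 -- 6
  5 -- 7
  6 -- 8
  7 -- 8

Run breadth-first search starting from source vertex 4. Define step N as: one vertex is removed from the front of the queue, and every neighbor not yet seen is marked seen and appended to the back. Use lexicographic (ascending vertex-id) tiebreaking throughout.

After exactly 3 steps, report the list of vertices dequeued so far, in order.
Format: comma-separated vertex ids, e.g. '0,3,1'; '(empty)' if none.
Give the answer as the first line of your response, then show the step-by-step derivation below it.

4,3,5

step 1: dequeue 4; queue=[3,5,6,7,8]; order=4
step 2: dequeue 3; queue=[5,6,7,8]; order=4,3
step 3: dequeue 5; queue=[6,7,8,0,2]; order=4,3,5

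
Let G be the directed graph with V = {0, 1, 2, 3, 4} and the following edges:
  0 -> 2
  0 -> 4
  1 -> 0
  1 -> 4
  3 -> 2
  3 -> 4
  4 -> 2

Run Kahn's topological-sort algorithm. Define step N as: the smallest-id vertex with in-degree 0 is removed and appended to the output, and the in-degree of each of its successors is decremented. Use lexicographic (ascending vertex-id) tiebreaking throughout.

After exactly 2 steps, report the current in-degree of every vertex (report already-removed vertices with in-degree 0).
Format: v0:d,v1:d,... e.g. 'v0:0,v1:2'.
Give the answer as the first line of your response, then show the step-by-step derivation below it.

v0:0,v1:0,v2:2,v3:0,v4:1

step 1: output 1; order=[1]; indeg=(0,0,3,0,2)
step 2: output 0; order=[1,0]; indeg=(0,0,2,0,1)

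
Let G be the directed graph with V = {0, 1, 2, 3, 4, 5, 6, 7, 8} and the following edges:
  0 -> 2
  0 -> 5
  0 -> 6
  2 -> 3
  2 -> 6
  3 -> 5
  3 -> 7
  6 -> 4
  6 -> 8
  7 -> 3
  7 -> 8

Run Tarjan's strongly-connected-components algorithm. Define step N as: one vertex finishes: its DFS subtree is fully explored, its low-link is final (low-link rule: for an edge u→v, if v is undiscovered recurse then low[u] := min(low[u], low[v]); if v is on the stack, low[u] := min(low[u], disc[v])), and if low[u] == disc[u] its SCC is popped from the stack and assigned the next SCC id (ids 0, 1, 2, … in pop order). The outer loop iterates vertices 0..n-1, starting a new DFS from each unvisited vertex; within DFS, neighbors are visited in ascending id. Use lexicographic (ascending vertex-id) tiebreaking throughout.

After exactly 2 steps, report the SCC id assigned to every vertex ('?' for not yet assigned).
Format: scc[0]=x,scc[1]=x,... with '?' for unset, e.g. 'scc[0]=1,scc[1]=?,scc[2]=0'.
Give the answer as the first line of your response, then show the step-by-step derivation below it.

scc[0]=?,scc[1]=?,scc[2]=?,scc[3]=?,scc[4]=?,scc[5]=0,scc[6]=?,scc[7]=?,scc[8]=1

step 1: low=(low[0]=0,low[1]=?,low[2]=1,low[3]=2,low[4]=?,low[5]=3,low[6]=?,low[7]=?,low[8]=?); scc=(scc[0]=?,scc[1]=?,scc[2]=?,scc[3]=?,scc[4]=?,scc[5]=0,scc[6]=?,scc[7]=?,scc[8]=?)
step 2: low=(low[0]=0,low[1]=?,low[2]=1,low[3]=2,low[4]=?,low[5]=3,low[6]=?,low[7]=2,low[8]=5); scc=(scc[0]=?,scc[1]=?,scc[2]=?,scc[3]=?,scc[4]=?,scc[5]=0,scc[6]=?,scc[7]=?,scc[8]=1)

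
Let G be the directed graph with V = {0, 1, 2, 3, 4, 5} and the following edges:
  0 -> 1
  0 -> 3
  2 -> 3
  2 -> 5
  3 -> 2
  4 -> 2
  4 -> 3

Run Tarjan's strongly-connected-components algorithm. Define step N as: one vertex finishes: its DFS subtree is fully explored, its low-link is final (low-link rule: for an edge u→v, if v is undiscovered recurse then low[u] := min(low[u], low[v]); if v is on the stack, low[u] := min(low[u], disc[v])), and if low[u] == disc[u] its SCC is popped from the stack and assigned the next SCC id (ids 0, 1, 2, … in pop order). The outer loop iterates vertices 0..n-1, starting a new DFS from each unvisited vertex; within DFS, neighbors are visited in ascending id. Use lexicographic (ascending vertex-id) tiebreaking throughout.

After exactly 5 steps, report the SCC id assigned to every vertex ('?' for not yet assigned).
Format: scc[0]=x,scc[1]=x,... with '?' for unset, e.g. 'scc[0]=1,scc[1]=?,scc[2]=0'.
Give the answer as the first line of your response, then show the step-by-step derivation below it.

scc[0]=3,scc[1]=0,scc[2]=2,scc[3]=2,scc[4]=?,scc[5]=1

step 1: low=(low[0]=0,low[1]=1,low[2]=?,low[3]=?,low[4]=?,low[5]=?); scc=(scc[0]=?,scc[1]=0,scc[2]=?,scc[3]=?,scc[4]=?,scc[5]=?)
step 2: low=(low[0]=0,low[1]=1,low[2]=2,low[3]=2,low[4]=?,low[5]=4); scc=(scc[0]=?,scc[1]=0,scc[2]=?,scc[3]=?,scc[4]=?,scc[5]=1)
step 3: low=(low[0]=0,low[1]=1,low[2]=2,low[3]=2,low[4]=?,low[5]=4); scc=(scc[0]=?,scc[1]=0,scc[2]=?,scc[3]=?,scc[4]=?,scc[5]=1)
step 4: low=(low[0]=0,low[1]=1,low[2]=2,low[3]=2,low[4]=?,low[5]=4); scc=(scc[0]=?,scc[1]=0,scc[2]=2,scc[3]=2,scc[4]=?,scc[5]=1)
step 5: low=(low[0]=0,low[1]=1,low[2]=2,low[3]=2,low[4]=?,low[5]=4); scc=(scc[0]=3,scc[1]=0,scc[2]=2,scc[3]=2,scc[4]=?,scc[5]=1)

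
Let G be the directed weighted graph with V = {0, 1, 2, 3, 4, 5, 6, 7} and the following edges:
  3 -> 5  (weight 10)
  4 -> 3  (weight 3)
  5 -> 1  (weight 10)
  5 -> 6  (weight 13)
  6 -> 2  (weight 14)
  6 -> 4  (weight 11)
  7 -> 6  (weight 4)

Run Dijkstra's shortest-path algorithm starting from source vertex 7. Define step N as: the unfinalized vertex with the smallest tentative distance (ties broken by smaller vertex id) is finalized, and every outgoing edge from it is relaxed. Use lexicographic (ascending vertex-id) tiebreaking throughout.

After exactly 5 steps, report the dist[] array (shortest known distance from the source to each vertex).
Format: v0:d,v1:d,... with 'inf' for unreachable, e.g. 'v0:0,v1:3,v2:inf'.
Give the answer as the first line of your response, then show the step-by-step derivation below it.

v0:inf,v1:inf,v2:18,v3:18,v4:15,v5:28,v6:4,v7:0

step 1: dist = v0:inf,v1:inf,v2:inf,v3:inf,v4:inf,v5:inf,v6:4,v7:0
step 2: dist = v0:inf,v1:inf,v2:18,v3:inf,v4:15,v5:inf,v6:4,v7:0
step 3: dist = v0:inf,v1:inf,v2:18,v3:18,v4:15,v5:inf,v6:4,v7:0
step 4: dist = v0:inf,v1:inf,v2:18,v3:18,v4:15,v5:inf,v6:4,v7:0
step 5: dist = v0:inf,v1:inf,v2:18,v3:18,v4:15,v5:28,v6:4,v7:0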